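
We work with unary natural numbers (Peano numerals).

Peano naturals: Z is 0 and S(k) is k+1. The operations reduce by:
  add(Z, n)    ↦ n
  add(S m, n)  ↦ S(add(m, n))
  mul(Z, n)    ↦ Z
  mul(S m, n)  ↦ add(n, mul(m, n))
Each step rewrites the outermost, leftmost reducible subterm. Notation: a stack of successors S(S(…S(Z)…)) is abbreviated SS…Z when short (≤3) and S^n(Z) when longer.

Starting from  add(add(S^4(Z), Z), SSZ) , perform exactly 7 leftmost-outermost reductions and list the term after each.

Answer: after 7 steps: S(S(S(add(S(add(Z, Z)), SSZ))))

Working:
  start: add(add(S^4(Z), Z), SSZ)
  →1  add(S(add(SSSZ, Z)), SSZ)
  →2  S(add(add(SSSZ, Z), SSZ))
  →3  S(add(S(add(SSZ, Z)), SSZ))
  →4  S(S(add(add(SSZ, Z), SSZ)))
  →5  S(S(add(S(add(SZ, Z)), SSZ)))
  →6  S(S(S(add(add(SZ, Z), SSZ))))
  →7  S(S(S(add(S(add(Z, Z)), SSZ))))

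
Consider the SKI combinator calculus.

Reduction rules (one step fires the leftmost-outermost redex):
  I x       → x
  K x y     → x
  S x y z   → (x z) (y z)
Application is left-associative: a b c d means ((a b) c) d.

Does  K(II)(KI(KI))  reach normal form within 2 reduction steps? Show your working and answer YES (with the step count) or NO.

Answer: YES — reaches normal form I in 2 ≤ 2 steps

Reduction:
  start: K(II)(KI(KI))
  [1] II
  [2] I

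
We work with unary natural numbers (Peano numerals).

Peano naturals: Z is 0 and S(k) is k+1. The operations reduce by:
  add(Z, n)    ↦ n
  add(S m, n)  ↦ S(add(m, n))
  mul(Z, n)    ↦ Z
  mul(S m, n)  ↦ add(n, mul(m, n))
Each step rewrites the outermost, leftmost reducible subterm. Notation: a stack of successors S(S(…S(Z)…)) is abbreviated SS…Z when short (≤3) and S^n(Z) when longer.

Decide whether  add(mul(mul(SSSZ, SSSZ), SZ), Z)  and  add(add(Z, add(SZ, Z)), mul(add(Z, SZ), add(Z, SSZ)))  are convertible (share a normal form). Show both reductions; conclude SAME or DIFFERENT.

Answer: DIFFERENT — A ⇓ S^9(Z), B ⇓ SSSZ

Derivation:
Term A:
  start: add(mul(mul(SSSZ, SSSZ), SZ), Z)
  →1  add(mul(add(SSSZ, mul(SSZ, SSSZ)), SZ), Z)
  →2  add(mul(S(add(SSZ, mul(SSZ, SSSZ))), SZ), Z)
  →3  add(add(SZ, mul(add(SSZ, mul(SSZ, SSSZ)), SZ)), Z)
  →4  add(S(add(Z, mul(add(SSZ, mul(SSZ, SSSZ)), SZ))), Z)
  →5  S(add(add(Z, mul(add(SSZ, mul(SSZ, SSSZ)), SZ)), Z))
  →6  S(add(mul(add(SSZ, mul(SSZ, SSSZ)), SZ), Z))
  →7  S(add(mul(S(add(SZ, mul(SSZ, SSSZ))), SZ), Z))
  →8  S(add(add(SZ, mul(add(SZ, mul(SSZ, SSSZ)), SZ)), Z))
  →9  S(add(S(add(Z, mul(add(SZ, mul(SSZ, SSSZ)), SZ))), Z))
  →10  S(S(add(add(Z, mul(add(SZ, mul(SSZ, SSSZ)), SZ)), Z)))
  →11  S(S(add(mul(add(SZ, mul(SSZ, SSSZ)), SZ), Z)))
  →12  S(S(add(mul(S(add(Z, mul(SSZ, SSSZ))), SZ), Z)))
  →13  S(S(add(add(SZ, mul(add(Z, mul(SSZ, SSSZ)), SZ)), Z)))
  →14  S(S(add(S(add(Z, mul(add(Z, mul(SSZ, SSSZ)), SZ))), Z)))
  →15  S(S(S(add(add(Z, mul(add(Z, mul(SSZ, SSSZ)), SZ)), Z))))
  →16  S(S(S(add(mul(add(Z, mul(SSZ, SSSZ)), SZ), Z))))
  →17  S(S(S(add(mul(mul(SSZ, SSSZ), SZ), Z))))
  →18  S(S(S(add(mul(add(SSSZ, mul(SZ, SSSZ)), SZ), Z))))
  →19  S(S(S(add(mul(S(add(SSZ, mul(SZ, SSSZ))), SZ), Z))))
  →20  S(S(S(add(add(SZ, mul(add(SSZ, mul(SZ, SSSZ)), SZ)), Z))))
  →21  S(S(S(add(S(add(Z, mul(add(SSZ, mul(SZ, SSSZ)), SZ))), Z))))
  →22  S(S(S(S(add(add(Z, mul(add(SSZ, mul(SZ, SSSZ)), SZ)), Z)))))
  →23  S(S(S(S(add(mul(add(SSZ, mul(SZ, SSSZ)), SZ), Z)))))
  →24  S(S(S(S(add(mul(S(add(SZ, mul(SZ, SSSZ))), SZ), Z)))))
  →25  S(S(S(S(add(add(SZ, mul(add(SZ, mul(SZ, SSSZ)), SZ)), Z)))))
  →26  S(S(S(S(add(S(add(Z, mul(add(SZ, mul(SZ, SSSZ)), SZ))), Z)))))
  →27  S(S(S(S(S(add(add(Z, mul(add(SZ, mul(SZ, SSSZ)), SZ)), Z))))))
  →28  S(S(S(S(S(add(mul(add(SZ, mul(SZ, SSSZ)), SZ), Z))))))
  →29  S(S(S(S(S(add(mul(S(add(Z, mul(SZ, SSSZ))), SZ), Z))))))
  →30  S(S(S(S(S(add(add(SZ, mul(add(Z, mul(SZ, SSSZ)), SZ)), Z))))))
  →31  S(S(S(S(S(add(S(add(Z, mul(add(Z, mul(SZ, SSSZ)), SZ))), Z))))))
  →32  S(S(S(S(S(S(add(add(Z, mul(add(Z, mul(SZ, SSSZ)), SZ)), Z)))))))
  →33  S(S(S(S(S(S(add(mul(add(Z, mul(SZ, SSSZ)), SZ), Z)))))))
  →34  S(S(S(S(S(S(add(mul(mul(SZ, SSSZ), SZ), Z)))))))
  →35  S(S(S(S(S(S(add(mul(add(SSSZ, mul(Z, SSSZ)), SZ), Z)))))))
  →36  S(S(S(S(S(S(add(mul(S(add(SSZ, mul(Z, SSSZ))), SZ), Z)))))))
  →37  S(S(S(S(S(S(add(add(SZ, mul(add(SSZ, mul(Z, SSSZ)), SZ)), Z)))))))
  →38  S(S(S(S(S(S(add(S(add(Z, mul(add(SSZ, mul(Z, SSSZ)), SZ))), Z)))))))
  →39  S(S(S(S(S(S(S(add(add(Z, mul(add(SSZ, mul(Z, SSSZ)), SZ)), Z))))))))
  →40  S(S(S(S(S(S(S(add(mul(add(SSZ, mul(Z, SSSZ)), SZ), Z))))))))
  →41  S(S(S(S(S(S(S(add(mul(S(add(SZ, mul(Z, SSSZ))), SZ), Z))))))))
  →42  S(S(S(S(S(S(S(add(add(SZ, mul(add(SZ, mul(Z, SSSZ)), SZ)), Z))))))))
  →43  S(S(S(S(S(S(S(add(S(add(Z, mul(add(SZ, mul(Z, SSSZ)), SZ))), Z))))))))
  →44  S(S(S(S(S(S(S(S(add(add(Z, mul(add(SZ, mul(Z, SSSZ)), SZ)), Z)))))))))
  →45  S(S(S(S(S(S(S(S(add(mul(add(SZ, mul(Z, SSSZ)), SZ), Z)))))))))
  →46  S(S(S(S(S(S(S(S(add(mul(S(add(Z, mul(Z, SSSZ))), SZ), Z)))))))))
  →47  S(S(S(S(S(S(S(S(add(add(SZ, mul(add(Z, mul(Z, SSSZ)), SZ)), Z)))))))))
  →48  S(S(S(S(S(S(S(S(add(S(add(Z, mul(add(Z, mul(Z, SSSZ)), SZ))), Z)))))))))
  →49  S(S(S(S(S(S(S(S(S(add(add(Z, mul(add(Z, mul(Z, SSSZ)), SZ)), Z))))))))))
  →50  S(S(S(S(S(S(S(S(S(add(mul(add(Z, mul(Z, SSSZ)), SZ), Z))))))))))
  →51  S(S(S(S(S(S(S(S(S(add(mul(mul(Z, SSSZ), SZ), Z))))))))))
  →52  S(S(S(S(S(S(S(S(S(add(mul(Z, SZ), Z))))))))))
  →53  S(S(S(S(S(S(S(S(S(add(Z, Z))))))))))
  →54  S^9(Z)

Term B:
  start: add(add(Z, add(SZ, Z)), mul(add(Z, SZ), add(Z, SSZ)))
  →1  add(add(SZ, Z), mul(add(Z, SZ), add(Z, SSZ)))
  →2  add(S(add(Z, Z)), mul(add(Z, SZ), add(Z, SSZ)))
  →3  S(add(add(Z, Z), mul(add(Z, SZ), add(Z, SSZ))))
  →4  S(add(Z, mul(add(Z, SZ), add(Z, SSZ))))
  →5  S(mul(add(Z, SZ), add(Z, SSZ)))
  →6  S(mul(SZ, add(Z, SSZ)))
  →7  S(add(add(Z, SSZ), mul(Z, add(Z, SSZ))))
  →8  S(add(SSZ, mul(Z, add(Z, SSZ))))
  →9  S(S(add(SZ, mul(Z, add(Z, SSZ)))))
  →10  S(S(S(add(Z, mul(Z, add(Z, SSZ))))))
  →11  S(S(S(mul(Z, add(Z, SSZ)))))
  →12  SSSZ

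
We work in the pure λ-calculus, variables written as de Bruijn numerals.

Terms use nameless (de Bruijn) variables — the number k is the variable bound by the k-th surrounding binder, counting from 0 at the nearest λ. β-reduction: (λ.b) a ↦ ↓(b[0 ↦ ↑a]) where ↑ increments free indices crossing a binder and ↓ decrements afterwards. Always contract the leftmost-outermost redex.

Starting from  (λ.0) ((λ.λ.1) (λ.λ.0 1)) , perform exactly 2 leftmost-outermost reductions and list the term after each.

Answer: after 2 steps: λ.λ.λ.0 1

Derivation:
  start: (λ.0) ((λ.λ.1) (λ.λ.0 1))
  →1  (λ.λ.1) (λ.λ.0 1)
  →2  λ.λ.λ.0 1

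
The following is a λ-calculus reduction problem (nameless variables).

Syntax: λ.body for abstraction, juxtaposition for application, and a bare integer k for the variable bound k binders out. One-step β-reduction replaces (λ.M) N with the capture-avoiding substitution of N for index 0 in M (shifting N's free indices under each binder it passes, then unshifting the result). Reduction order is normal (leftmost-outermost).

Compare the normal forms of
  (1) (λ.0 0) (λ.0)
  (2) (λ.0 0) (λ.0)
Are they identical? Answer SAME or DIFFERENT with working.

Term A:
  start: (λ.0 0) (λ.0)
  step 1: (λ.0) (λ.0)
  step 2: λ.0

Term B:
  start: (λ.0 0) (λ.0)
  step 1: (λ.0) (λ.0)
  step 2: λ.0

Answer: SAME — A ⇓ λ.0, B ⇓ λ.0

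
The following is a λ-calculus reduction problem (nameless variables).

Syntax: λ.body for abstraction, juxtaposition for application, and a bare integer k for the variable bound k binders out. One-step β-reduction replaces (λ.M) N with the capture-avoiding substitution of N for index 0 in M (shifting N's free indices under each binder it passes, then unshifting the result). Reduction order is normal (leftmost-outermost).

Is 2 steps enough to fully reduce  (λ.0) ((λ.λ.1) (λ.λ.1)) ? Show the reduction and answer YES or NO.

Answer: YES — reaches normal form λ.λ.λ.1 in 2 ≤ 2 steps

Reduction:
  start: (λ.0) ((λ.λ.1) (λ.λ.1))
  →1  (λ.λ.1) (λ.λ.1)
  →2  λ.λ.λ.1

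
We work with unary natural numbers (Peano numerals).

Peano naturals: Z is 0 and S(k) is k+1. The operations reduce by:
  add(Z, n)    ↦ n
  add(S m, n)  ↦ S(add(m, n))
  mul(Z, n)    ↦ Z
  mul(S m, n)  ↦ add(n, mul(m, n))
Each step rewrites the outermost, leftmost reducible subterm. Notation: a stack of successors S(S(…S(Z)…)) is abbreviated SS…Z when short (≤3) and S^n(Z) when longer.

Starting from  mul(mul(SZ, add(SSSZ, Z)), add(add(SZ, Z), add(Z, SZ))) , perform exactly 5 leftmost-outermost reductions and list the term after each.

Answer: after 5 steps: add(add(S(add(Z, Z)), add(Z, SZ)), mul(add(add(SSZ, Z), mul(Z, add(SSSZ, Z))), add(add(SZ, Z), add(Z, SZ))))

Derivation:
  start: mul(mul(SZ, add(SSSZ, Z)), add(add(SZ, Z), add(Z, SZ)))
  step 1: mul(add(add(SSSZ, Z), mul(Z, add(SSSZ, Z))), add(add(SZ, Z), add(Z, SZ)))
  step 2: mul(add(S(add(SSZ, Z)), mul(Z, add(SSSZ, Z))), add(add(SZ, Z), add(Z, SZ)))
  step 3: mul(S(add(add(SSZ, Z), mul(Z, add(SSSZ, Z)))), add(add(SZ, Z), add(Z, SZ)))
  step 4: add(add(add(SZ, Z), add(Z, SZ)), mul(add(add(SSZ, Z), mul(Z, add(SSSZ, Z))), add(add(SZ, Z), add(Z, SZ))))
  step 5: add(add(S(add(Z, Z)), add(Z, SZ)), mul(add(add(SSZ, Z), mul(Z, add(SSSZ, Z))), add(add(SZ, Z), add(Z, SZ))))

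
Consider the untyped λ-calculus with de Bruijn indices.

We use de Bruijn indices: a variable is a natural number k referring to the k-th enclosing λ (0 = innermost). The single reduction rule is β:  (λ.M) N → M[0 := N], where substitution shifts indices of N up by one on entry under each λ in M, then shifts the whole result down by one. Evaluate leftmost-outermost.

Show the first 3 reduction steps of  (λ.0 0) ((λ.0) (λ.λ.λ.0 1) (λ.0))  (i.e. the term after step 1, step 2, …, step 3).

  start: (λ.0 0) ((λ.0) (λ.λ.λ.0 1) (λ.0))
  →1  (λ.0) (λ.λ.λ.0 1) (λ.0) ((λ.0) (λ.λ.λ.0 1) (λ.0))
  →2  (λ.λ.λ.0 1) (λ.0) ((λ.0) (λ.λ.λ.0 1) (λ.0))
  →3  (λ.λ.0 1) ((λ.0) (λ.λ.λ.0 1) (λ.0))

Answer: after 3 steps: (λ.λ.0 1) ((λ.0) (λ.λ.λ.0 1) (λ.0))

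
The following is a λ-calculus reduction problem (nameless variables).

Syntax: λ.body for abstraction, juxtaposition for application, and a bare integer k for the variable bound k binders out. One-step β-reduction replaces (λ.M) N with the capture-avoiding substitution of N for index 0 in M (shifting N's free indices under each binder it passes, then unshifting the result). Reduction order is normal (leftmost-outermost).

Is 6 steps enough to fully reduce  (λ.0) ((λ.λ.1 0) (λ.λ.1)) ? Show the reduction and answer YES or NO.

  start: (λ.0) ((λ.λ.1 0) (λ.λ.1))
  →1  (λ.λ.1 0) (λ.λ.1)
  →2  λ.(λ.λ.1) 0
  →3  λ.λ.1

Answer: YES — reaches normal form λ.λ.1 in 3 ≤ 6 steps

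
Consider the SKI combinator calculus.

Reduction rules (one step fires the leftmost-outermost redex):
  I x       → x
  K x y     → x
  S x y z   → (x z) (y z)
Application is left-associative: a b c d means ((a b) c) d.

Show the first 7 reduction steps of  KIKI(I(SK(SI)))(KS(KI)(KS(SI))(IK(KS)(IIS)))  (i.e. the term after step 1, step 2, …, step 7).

  start: KIKI(I(SK(SI)))(KS(KI)(KS(SI))(IK(KS)(IIS)))
  [1] II(I(SK(SI)))(KS(KI)(KS(SI))(IK(KS)(IIS)))
  [2] I(I(SK(SI)))(KS(KI)(KS(SI))(IK(KS)(IIS)))
  [3] I(SK(SI))(KS(KI)(KS(SI))(IK(KS)(IIS)))
  [4] SK(SI)(KS(KI)(KS(SI))(IK(KS)(IIS)))
  [5] K(KS(KI)(KS(SI))(IK(KS)(IIS)))(SI(KS(KI)(KS(SI))(IK(KS)(IIS))))
  [6] KS(KI)(KS(SI))(IK(KS)(IIS))
  [7] S(KS(SI))(IK(KS)(IIS))

Answer: after 7 steps: S(KS(SI))(IK(KS)(IIS))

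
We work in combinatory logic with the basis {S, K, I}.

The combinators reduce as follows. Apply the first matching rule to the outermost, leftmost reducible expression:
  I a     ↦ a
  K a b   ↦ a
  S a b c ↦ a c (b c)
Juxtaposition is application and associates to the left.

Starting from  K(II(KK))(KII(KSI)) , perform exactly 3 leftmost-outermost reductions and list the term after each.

  start: K(II(KK))(KII(KSI))
  step 1: II(KK)
  step 2: I(KK)
  step 3: KK

Answer: after 3 steps: KK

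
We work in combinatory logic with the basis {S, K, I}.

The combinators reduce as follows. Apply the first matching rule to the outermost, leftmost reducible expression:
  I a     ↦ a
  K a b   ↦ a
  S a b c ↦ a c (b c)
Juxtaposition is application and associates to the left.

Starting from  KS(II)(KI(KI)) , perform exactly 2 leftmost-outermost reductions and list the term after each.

  start: KS(II)(KI(KI))
  [1] S(KI(KI))
  [2] SI

Answer: after 2 steps: SI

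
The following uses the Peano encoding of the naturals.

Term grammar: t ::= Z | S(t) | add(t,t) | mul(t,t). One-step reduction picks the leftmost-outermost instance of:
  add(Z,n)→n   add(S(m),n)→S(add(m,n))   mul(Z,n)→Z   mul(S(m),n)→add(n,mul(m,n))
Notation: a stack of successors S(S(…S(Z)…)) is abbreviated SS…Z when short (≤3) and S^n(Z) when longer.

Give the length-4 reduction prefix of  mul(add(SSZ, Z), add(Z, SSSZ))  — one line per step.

Answer: after 4 steps: S(add(SSZ, mul(add(SZ, Z), add(Z, SSSZ))))

Working:
  start: mul(add(SSZ, Z), add(Z, SSSZ))
  step 1: mul(S(add(SZ, Z)), add(Z, SSSZ))
  step 2: add(add(Z, SSSZ), mul(add(SZ, Z), add(Z, SSSZ)))
  step 3: add(SSSZ, mul(add(SZ, Z), add(Z, SSSZ)))
  step 4: S(add(SSZ, mul(add(SZ, Z), add(Z, SSSZ))))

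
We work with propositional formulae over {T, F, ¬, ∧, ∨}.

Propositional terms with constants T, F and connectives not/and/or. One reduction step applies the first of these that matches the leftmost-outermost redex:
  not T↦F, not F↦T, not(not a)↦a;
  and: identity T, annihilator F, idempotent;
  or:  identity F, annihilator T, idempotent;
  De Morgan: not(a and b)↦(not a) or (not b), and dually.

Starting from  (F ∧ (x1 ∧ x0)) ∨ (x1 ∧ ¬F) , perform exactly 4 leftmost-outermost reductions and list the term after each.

Answer: after 4 steps: x1

Reduction:
  start: (F ∧ (x1 ∧ x0)) ∨ (x1 ∧ ¬F)
  →1  F ∨ (x1 ∧ ¬F)
  →2  x1 ∧ ¬F
  →3  x1 ∧ T
  →4  x1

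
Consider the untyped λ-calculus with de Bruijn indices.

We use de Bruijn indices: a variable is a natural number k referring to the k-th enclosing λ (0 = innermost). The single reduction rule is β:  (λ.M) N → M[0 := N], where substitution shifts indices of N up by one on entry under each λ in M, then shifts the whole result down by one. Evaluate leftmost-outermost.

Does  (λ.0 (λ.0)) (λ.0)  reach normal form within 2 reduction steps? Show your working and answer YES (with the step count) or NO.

  start: (λ.0 (λ.0)) (λ.0)
  →1  (λ.0) (λ.0)
  →2  λ.0

Answer: YES — reaches normal form λ.0 in 2 ≤ 2 steps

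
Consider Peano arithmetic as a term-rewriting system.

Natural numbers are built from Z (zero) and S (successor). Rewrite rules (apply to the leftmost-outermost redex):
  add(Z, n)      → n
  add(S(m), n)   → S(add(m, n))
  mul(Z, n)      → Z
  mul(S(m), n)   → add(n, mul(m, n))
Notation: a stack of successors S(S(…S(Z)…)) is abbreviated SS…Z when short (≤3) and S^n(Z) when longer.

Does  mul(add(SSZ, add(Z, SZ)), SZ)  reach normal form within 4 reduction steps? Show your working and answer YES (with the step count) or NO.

Answer: NO — after 4 steps the term is S(mul(add(SZ, add(Z, SZ)), SZ)), not yet normal

Derivation:
  start: mul(add(SSZ, add(Z, SZ)), SZ)
  [1] mul(S(add(SZ, add(Z, SZ))), SZ)
  [2] add(SZ, mul(add(SZ, add(Z, SZ)), SZ))
  [3] S(add(Z, mul(add(SZ, add(Z, SZ)), SZ)))
  [4] S(mul(add(SZ, add(Z, SZ)), SZ))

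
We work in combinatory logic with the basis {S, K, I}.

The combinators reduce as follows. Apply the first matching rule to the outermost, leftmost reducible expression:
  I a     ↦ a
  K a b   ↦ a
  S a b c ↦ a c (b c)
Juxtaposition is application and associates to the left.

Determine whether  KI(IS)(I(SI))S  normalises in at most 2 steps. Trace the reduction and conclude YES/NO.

Answer: NO — after 2 steps the term is I(SI)S, not yet normal

Working:
  start: KI(IS)(I(SI))S
  step 1: I(I(SI))S
  step 2: I(SI)S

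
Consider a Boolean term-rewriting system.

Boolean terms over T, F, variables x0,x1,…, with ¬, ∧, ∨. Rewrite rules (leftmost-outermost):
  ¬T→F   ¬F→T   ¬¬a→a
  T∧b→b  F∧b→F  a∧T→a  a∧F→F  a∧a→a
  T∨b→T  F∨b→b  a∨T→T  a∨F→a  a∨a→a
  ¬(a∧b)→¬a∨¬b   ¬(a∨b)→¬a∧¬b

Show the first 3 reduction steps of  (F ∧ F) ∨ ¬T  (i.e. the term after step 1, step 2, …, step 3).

Answer: after 3 steps: F

Reduction:
  start: (F ∧ F) ∨ ¬T
  →1  F ∨ ¬T
  →2  ¬T
  →3  F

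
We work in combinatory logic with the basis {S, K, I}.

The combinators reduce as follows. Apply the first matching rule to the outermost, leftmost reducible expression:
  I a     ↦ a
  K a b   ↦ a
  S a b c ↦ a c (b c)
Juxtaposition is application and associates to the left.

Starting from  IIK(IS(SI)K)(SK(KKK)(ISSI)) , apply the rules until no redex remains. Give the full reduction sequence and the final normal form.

Answer: normal form = S(SI)K  (in 4 steps)

Derivation:
  start: IIK(IS(SI)K)(SK(KKK)(ISSI))
  step 1: IK(IS(SI)K)(SK(KKK)(ISSI))
  step 2: K(IS(SI)K)(SK(KKK)(ISSI))
  step 3: IS(SI)K
  step 4: S(SI)K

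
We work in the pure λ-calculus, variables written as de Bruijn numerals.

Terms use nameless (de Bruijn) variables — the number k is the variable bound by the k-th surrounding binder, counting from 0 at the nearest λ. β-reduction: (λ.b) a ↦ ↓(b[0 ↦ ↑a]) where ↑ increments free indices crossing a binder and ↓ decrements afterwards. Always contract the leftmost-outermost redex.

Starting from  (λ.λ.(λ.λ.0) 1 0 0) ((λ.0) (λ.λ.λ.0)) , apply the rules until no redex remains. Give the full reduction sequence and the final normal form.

Answer: normal form = λ.0 0  (in 3 steps)

Derivation:
  start: (λ.λ.(λ.λ.0) 1 0 0) ((λ.0) (λ.λ.λ.0))
  step 1: λ.(λ.λ.0) ((λ.0) (λ.λ.λ.0)) 0 0
  step 2: λ.(λ.0) 0 0
  step 3: λ.0 0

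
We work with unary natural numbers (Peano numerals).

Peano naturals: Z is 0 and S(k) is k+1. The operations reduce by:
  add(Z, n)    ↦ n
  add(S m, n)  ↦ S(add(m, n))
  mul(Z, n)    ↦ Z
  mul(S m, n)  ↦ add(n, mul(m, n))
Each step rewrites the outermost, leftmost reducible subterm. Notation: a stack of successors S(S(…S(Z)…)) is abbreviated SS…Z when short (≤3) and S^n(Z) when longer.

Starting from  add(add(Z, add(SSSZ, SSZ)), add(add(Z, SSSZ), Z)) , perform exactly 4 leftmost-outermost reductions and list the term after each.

Answer: after 4 steps: S(add(S(add(SZ, SSZ)), add(add(Z, SSSZ), Z)))

Reduction:
  start: add(add(Z, add(SSSZ, SSZ)), add(add(Z, SSSZ), Z))
  step 1: add(add(SSSZ, SSZ), add(add(Z, SSSZ), Z))
  step 2: add(S(add(SSZ, SSZ)), add(add(Z, SSSZ), Z))
  step 3: S(add(add(SSZ, SSZ), add(add(Z, SSSZ), Z)))
  step 4: S(add(S(add(SZ, SSZ)), add(add(Z, SSSZ), Z)))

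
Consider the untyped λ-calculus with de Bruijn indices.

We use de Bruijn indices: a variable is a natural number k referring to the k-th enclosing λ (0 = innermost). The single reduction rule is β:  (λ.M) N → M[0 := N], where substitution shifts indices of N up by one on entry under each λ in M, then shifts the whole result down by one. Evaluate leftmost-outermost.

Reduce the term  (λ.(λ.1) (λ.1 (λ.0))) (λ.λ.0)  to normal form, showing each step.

  start: (λ.(λ.1) (λ.1 (λ.0))) (λ.λ.0)
  [1] (λ.λ.λ.0) (λ.(λ.λ.0) (λ.0))
  [2] λ.λ.0

Answer: normal form = λ.λ.0  (in 2 steps)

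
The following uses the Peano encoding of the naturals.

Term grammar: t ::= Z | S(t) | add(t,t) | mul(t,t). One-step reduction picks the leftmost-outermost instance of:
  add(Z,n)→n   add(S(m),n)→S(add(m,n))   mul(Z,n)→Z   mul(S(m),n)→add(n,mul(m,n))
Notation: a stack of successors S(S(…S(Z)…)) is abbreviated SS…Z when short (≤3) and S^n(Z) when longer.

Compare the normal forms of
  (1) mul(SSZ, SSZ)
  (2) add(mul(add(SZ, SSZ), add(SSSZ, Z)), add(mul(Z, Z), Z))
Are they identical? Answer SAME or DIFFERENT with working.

Answer: DIFFERENT — A ⇓ S^4(Z), B ⇓ S^9(Z)

Derivation:
Term A:
  start: mul(SSZ, SSZ)
  [1] add(SSZ, mul(SZ, SSZ))
  [2] S(add(SZ, mul(SZ, SSZ)))
  [3] S(S(add(Z, mul(SZ, SSZ))))
  [4] S(S(mul(SZ, SSZ)))
  [5] S(S(add(SSZ, mul(Z, SSZ))))
  [6] S(S(S(add(SZ, mul(Z, SSZ)))))
  [7] S(S(S(S(add(Z, mul(Z, SSZ))))))
  [8] S(S(S(S(mul(Z, SSZ)))))
  [9] S^4(Z)

Term B:
  start: add(mul(add(SZ, SSZ), add(SSSZ, Z)), add(mul(Z, Z), Z))
  [1] add(mul(S(add(Z, SSZ)), add(SSSZ, Z)), add(mul(Z, Z), Z))
  [2] add(add(add(SSSZ, Z), mul(add(Z, SSZ), add(SSSZ, Z))), add(mul(Z, Z), Z))
  [3] add(add(S(add(SSZ, Z)), mul(add(Z, SSZ), add(SSSZ, Z))), add(mul(Z, Z), Z))
  [4] add(S(add(add(SSZ, Z), mul(add(Z, SSZ), add(SSSZ, Z)))), add(mul(Z, Z), Z))
  [5] S(add(add(add(SSZ, Z), mul(add(Z, SSZ), add(SSSZ, Z))), add(mul(Z, Z), Z)))
  [6] S(add(add(S(add(SZ, Z)), mul(add(Z, SSZ), add(SSSZ, Z))), add(mul(Z, Z), Z)))
  [7] S(add(S(add(add(SZ, Z), mul(add(Z, SSZ), add(SSSZ, Z)))), add(mul(Z, Z), Z)))
  [8] S(S(add(add(add(SZ, Z), mul(add(Z, SSZ), add(SSSZ, Z))), add(mul(Z, Z), Z))))
  [9] S(S(add(add(S(add(Z, Z)), mul(add(Z, SSZ), add(SSSZ, Z))), add(mul(Z, Z), Z))))
  [10] S(S(add(S(add(add(Z, Z), mul(add(Z, SSZ), add(SSSZ, Z)))), add(mul(Z, Z), Z))))
  [11] S(S(S(add(add(add(Z, Z), mul(add(Z, SSZ), add(SSSZ, Z))), add(mul(Z, Z), Z)))))
  [12] S(S(S(add(add(Z, mul(add(Z, SSZ), add(SSSZ, Z))), add(mul(Z, Z), Z)))))
  [13] S(S(S(add(mul(add(Z, SSZ), add(SSSZ, Z)), add(mul(Z, Z), Z)))))
  [14] S(S(S(add(mul(SSZ, add(SSSZ, Z)), add(mul(Z, Z), Z)))))
  [15] S(S(S(add(add(add(SSSZ, Z), mul(SZ, add(SSSZ, Z))), add(mul(Z, Z), Z)))))
  [16] S(S(S(add(add(S(add(SSZ, Z)), mul(SZ, add(SSSZ, Z))), add(mul(Z, Z), Z)))))
  [17] S(S(S(add(S(add(add(SSZ, Z), mul(SZ, add(SSSZ, Z)))), add(mul(Z, Z), Z)))))
  [18] S(S(S(S(add(add(add(SSZ, Z), mul(SZ, add(SSSZ, Z))), add(mul(Z, Z), Z))))))
  [19] S(S(S(S(add(add(S(add(SZ, Z)), mul(SZ, add(SSSZ, Z))), add(mul(Z, Z), Z))))))
  [20] S(S(S(S(add(S(add(add(SZ, Z), mul(SZ, add(SSSZ, Z)))), add(mul(Z, Z), Z))))))
  [21] S(S(S(S(S(add(add(add(SZ, Z), mul(SZ, add(SSSZ, Z))), add(mul(Z, Z), Z)))))))
  [22] S(S(S(S(S(add(add(S(add(Z, Z)), mul(SZ, add(SSSZ, Z))), add(mul(Z, Z), Z)))))))
  [23] S(S(S(S(S(add(S(add(add(Z, Z), mul(SZ, add(SSSZ, Z)))), add(mul(Z, Z), Z)))))))
  [24] S(S(S(S(S(S(add(add(add(Z, Z), mul(SZ, add(SSSZ, Z))), add(mul(Z, Z), Z))))))))
  [25] S(S(S(S(S(S(add(add(Z, mul(SZ, add(SSSZ, Z))), add(mul(Z, Z), Z))))))))
  [26] S(S(S(S(S(S(add(mul(SZ, add(SSSZ, Z)), add(mul(Z, Z), Z))))))))
  [27] S(S(S(S(S(S(add(add(add(SSSZ, Z), mul(Z, add(SSSZ, Z))), add(mul(Z, Z), Z))))))))
  [28] S(S(S(S(S(S(add(add(S(add(SSZ, Z)), mul(Z, add(SSSZ, Z))), add(mul(Z, Z), Z))))))))
  [29] S(S(S(S(S(S(add(S(add(add(SSZ, Z), mul(Z, add(SSSZ, Z)))), add(mul(Z, Z), Z))))))))
  [30] S(S(S(S(S(S(S(add(add(add(SSZ, Z), mul(Z, add(SSSZ, Z))), add(mul(Z, Z), Z)))))))))
  [31] S(S(S(S(S(S(S(add(add(S(add(SZ, Z)), mul(Z, add(SSSZ, Z))), add(mul(Z, Z), Z)))))))))
  [32] S(S(S(S(S(S(S(add(S(add(add(SZ, Z), mul(Z, add(SSSZ, Z)))), add(mul(Z, Z), Z)))))))))
  [33] S(S(S(S(S(S(S(S(add(add(add(SZ, Z), mul(Z, add(SSSZ, Z))), add(mul(Z, Z), Z))))))))))
  [34] S(S(S(S(S(S(S(S(add(add(S(add(Z, Z)), mul(Z, add(SSSZ, Z))), add(mul(Z, Z), Z))))))))))
  [35] S(S(S(S(S(S(S(S(add(S(add(add(Z, Z), mul(Z, add(SSSZ, Z)))), add(mul(Z, Z), Z))))))))))
  [36] S(S(S(S(S(S(S(S(S(add(add(add(Z, Z), mul(Z, add(SSSZ, Z))), add(mul(Z, Z), Z)))))))))))
  [37] S(S(S(S(S(S(S(S(S(add(add(Z, mul(Z, add(SSSZ, Z))), add(mul(Z, Z), Z)))))))))))
  [38] S(S(S(S(S(S(S(S(S(add(mul(Z, add(SSSZ, Z)), add(mul(Z, Z), Z)))))))))))
  [39] S(S(S(S(S(S(S(S(S(add(Z, add(mul(Z, Z), Z)))))))))))
  [40] S(S(S(S(S(S(S(S(S(add(mul(Z, Z), Z))))))))))
  [41] S(S(S(S(S(S(S(S(S(add(Z, Z))))))))))
  [42] S^9(Z)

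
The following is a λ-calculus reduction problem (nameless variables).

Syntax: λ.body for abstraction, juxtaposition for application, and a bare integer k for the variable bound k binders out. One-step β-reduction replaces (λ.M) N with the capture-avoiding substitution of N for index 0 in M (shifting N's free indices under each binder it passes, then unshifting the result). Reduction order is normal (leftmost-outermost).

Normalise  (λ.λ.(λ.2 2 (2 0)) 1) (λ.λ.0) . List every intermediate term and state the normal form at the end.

Answer: normal form = λ.λ.0  (in 5 steps)

Derivation:
  start: (λ.λ.(λ.2 2 (2 0)) 1) (λ.λ.0)
  →1  λ.(λ.(λ.λ.0) (λ.λ.0) ((λ.λ.0) 0)) (λ.λ.0)
  →2  λ.(λ.λ.0) (λ.λ.0) ((λ.λ.0) (λ.λ.0))
  →3  λ.(λ.0) ((λ.λ.0) (λ.λ.0))
  →4  λ.(λ.λ.0) (λ.λ.0)
  →5  λ.λ.0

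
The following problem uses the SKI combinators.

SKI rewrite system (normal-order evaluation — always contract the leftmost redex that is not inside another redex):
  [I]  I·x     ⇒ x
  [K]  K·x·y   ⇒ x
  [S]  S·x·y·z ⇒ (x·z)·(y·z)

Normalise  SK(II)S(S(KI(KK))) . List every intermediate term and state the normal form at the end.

  start: SK(II)S(S(KI(KK)))
  [1] KS(IIS)(S(KI(KK)))
  [2] S(S(KI(KK)))
  [3] S(SI)

Answer: normal form = S(SI)  (in 3 steps)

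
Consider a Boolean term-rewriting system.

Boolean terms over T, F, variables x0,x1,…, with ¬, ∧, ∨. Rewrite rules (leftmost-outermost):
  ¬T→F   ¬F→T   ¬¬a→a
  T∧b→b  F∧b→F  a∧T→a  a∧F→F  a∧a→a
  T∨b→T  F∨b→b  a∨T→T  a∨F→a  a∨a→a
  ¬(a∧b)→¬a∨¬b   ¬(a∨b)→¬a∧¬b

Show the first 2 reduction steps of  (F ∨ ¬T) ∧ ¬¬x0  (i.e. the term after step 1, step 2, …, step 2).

  start: (F ∨ ¬T) ∧ ¬¬x0
  →1  ¬T ∧ ¬¬x0
  →2  F ∧ ¬¬x0

Answer: after 2 steps: F ∧ ¬¬x0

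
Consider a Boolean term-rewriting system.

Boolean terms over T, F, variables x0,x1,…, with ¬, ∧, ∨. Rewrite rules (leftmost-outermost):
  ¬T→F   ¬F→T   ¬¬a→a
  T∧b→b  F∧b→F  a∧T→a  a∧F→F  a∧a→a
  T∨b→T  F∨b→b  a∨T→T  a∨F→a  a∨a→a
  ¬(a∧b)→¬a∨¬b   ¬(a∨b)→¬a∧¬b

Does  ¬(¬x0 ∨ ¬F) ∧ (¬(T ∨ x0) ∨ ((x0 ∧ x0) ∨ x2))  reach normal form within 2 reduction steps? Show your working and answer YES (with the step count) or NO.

Answer: NO — after 2 steps the term is (x0 ∧ ¬¬F) ∧ (¬(T ∨ x0) ∨ ((x0 ∧ x0) ∨ x2)), not yet normal

Reduction:
  start: ¬(¬x0 ∨ ¬F) ∧ (¬(T ∨ x0) ∨ ((x0 ∧ x0) ∨ x2))
  [1] (¬¬x0 ∧ ¬¬F) ∧ (¬(T ∨ x0) ∨ ((x0 ∧ x0) ∨ x2))
  [2] (x0 ∧ ¬¬F) ∧ (¬(T ∨ x0) ∨ ((x0 ∧ x0) ∨ x2))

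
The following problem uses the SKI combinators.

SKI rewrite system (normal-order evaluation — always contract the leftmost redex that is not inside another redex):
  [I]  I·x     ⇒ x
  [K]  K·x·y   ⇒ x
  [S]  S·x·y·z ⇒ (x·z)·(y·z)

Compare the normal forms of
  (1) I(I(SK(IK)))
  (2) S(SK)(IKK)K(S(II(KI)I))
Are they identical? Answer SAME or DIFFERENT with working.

Answer: DIFFERENT — A ⇓ SKK, B ⇓ K(SI)

Derivation:
Term A:
  start: I(I(SK(IK)))
  [1] I(SK(IK))
  [2] SK(IK)
  [3] SKK

Term B:
  start: S(SK)(IKK)K(S(II(KI)I))
  [1] SKK(IKKK)(S(II(KI)I))
  [2] K(IKKK)(K(IKKK))(S(II(KI)I))
  [3] IKKK(S(II(KI)I))
  [4] KKK(S(II(KI)I))
  [5] K(S(II(KI)I))
  [6] K(S(I(KI)I))
  [7] K(S(KII))
  [8] K(SI)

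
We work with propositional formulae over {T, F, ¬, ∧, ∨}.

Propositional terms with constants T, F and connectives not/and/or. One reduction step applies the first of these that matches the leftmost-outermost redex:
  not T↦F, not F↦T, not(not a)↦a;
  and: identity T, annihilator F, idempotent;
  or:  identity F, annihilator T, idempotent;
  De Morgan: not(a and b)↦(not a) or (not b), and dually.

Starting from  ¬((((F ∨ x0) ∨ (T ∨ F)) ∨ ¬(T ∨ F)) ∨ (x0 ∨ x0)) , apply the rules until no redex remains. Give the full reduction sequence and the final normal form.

Answer: normal form = F  (in 12 steps)

Reduction:
  start: ¬((((F ∨ x0) ∨ (T ∨ F)) ∨ ¬(T ∨ F)) ∨ (x0 ∨ x0))
  step 1: ¬(((F ∨ x0) ∨ (T ∨ F)) ∨ ¬(T ∨ F)) ∧ ¬(x0 ∨ x0)
  step 2: (¬((F ∨ x0) ∨ (T ∨ F)) ∧ ¬¬(T ∨ F)) ∧ ¬(x0 ∨ x0)
  step 3: ((¬(F ∨ x0) ∧ ¬(T ∨ F)) ∧ ¬¬(T ∨ F)) ∧ ¬(x0 ∨ x0)
  step 4: (((¬F ∧ ¬x0) ∧ ¬(T ∨ F)) ∧ ¬¬(T ∨ F)) ∧ ¬(x0 ∨ x0)
  step 5: (((T ∧ ¬x0) ∧ ¬(T ∨ F)) ∧ ¬¬(T ∨ F)) ∧ ¬(x0 ∨ x0)
  step 6: ((¬x0 ∧ ¬(T ∨ F)) ∧ ¬¬(T ∨ F)) ∧ ¬(x0 ∨ x0)
  step 7: ((¬x0 ∧ (¬T ∧ ¬F)) ∧ ¬¬(T ∨ F)) ∧ ¬(x0 ∨ x0)
  step 8: ((¬x0 ∧ (F ∧ ¬F)) ∧ ¬¬(T ∨ F)) ∧ ¬(x0 ∨ x0)
  step 9: ((¬x0 ∧ F) ∧ ¬¬(T ∨ F)) ∧ ¬(x0 ∨ x0)
  step 10: (F ∧ ¬¬(T ∨ F)) ∧ ¬(x0 ∨ x0)
  step 11: F ∧ ¬(x0 ∨ x0)
  step 12: F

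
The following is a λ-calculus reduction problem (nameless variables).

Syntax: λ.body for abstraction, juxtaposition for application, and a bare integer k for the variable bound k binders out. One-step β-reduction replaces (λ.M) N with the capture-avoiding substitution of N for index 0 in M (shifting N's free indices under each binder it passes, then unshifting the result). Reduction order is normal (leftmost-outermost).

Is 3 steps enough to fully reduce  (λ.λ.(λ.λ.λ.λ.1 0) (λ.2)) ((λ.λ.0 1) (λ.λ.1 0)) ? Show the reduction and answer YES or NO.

  start: (λ.λ.(λ.λ.λ.λ.1 0) (λ.2)) ((λ.λ.0 1) (λ.λ.1 0))
  step 1: λ.(λ.λ.λ.λ.1 0) (λ.(λ.λ.0 1) (λ.λ.1 0))
  step 2: λ.λ.λ.λ.1 0

Answer: YES — reaches normal form λ.λ.λ.λ.1 0 in 2 ≤ 3 steps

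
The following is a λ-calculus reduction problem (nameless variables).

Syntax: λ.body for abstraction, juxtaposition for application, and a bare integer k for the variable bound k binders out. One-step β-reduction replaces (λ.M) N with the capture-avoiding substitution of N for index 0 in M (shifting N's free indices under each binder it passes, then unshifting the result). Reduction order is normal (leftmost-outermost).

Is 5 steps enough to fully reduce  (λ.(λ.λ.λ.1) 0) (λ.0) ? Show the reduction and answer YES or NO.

  start: (λ.(λ.λ.λ.1) 0) (λ.0)
  [1] (λ.λ.λ.1) (λ.0)
  [2] λ.λ.1

Answer: YES — reaches normal form λ.λ.1 in 2 ≤ 5 steps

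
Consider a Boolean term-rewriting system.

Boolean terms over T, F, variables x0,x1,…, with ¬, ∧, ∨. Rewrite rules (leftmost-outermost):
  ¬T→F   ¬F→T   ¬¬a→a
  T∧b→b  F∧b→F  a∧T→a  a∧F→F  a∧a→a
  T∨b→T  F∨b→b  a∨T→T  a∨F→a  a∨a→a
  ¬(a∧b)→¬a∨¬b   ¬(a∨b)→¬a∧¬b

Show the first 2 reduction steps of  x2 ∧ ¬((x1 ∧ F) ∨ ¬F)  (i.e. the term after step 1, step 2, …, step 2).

  start: x2 ∧ ¬((x1 ∧ F) ∨ ¬F)
  [1] x2 ∧ (¬(x1 ∧ F) ∧ ¬¬F)
  [2] x2 ∧ ((¬x1 ∨ ¬F) ∧ ¬¬F)

Answer: after 2 steps: x2 ∧ ((¬x1 ∨ ¬F) ∧ ¬¬F)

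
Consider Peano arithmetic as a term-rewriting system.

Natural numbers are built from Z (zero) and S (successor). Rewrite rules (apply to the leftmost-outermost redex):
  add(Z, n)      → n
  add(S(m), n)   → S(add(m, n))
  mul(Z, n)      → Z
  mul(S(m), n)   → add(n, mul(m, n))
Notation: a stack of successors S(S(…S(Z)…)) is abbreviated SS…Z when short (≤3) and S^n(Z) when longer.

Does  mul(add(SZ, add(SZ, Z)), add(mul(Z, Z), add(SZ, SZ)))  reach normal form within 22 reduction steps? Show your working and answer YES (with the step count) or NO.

  start: mul(add(SZ, add(SZ, Z)), add(mul(Z, Z), add(SZ, SZ)))
  →1  mul(S(add(Z, add(SZ, Z))), add(mul(Z, Z), add(SZ, SZ)))
  →2  add(add(mul(Z, Z), add(SZ, SZ)), mul(add(Z, add(SZ, Z)), add(mul(Z, Z), add(SZ, SZ))))
  →3  add(add(Z, add(SZ, SZ)), mul(add(Z, add(SZ, Z)), add(mul(Z, Z), add(SZ, SZ))))
  →4  add(add(SZ, SZ), mul(add(Z, add(SZ, Z)), add(mul(Z, Z), add(SZ, SZ))))
  →5  add(S(add(Z, SZ)), mul(add(Z, add(SZ, Z)), add(mul(Z, Z), add(SZ, SZ))))
  →6  S(add(add(Z, SZ), mul(add(Z, add(SZ, Z)), add(mul(Z, Z), add(SZ, SZ)))))
  →7  S(add(SZ, mul(add(Z, add(SZ, Z)), add(mul(Z, Z), add(SZ, SZ)))))
  →8  S(S(add(Z, mul(add(Z, add(SZ, Z)), add(mul(Z, Z), add(SZ, SZ))))))
  →9  S(S(mul(add(Z, add(SZ, Z)), add(mul(Z, Z), add(SZ, SZ)))))
  →10  S(S(mul(add(SZ, Z), add(mul(Z, Z), add(SZ, SZ)))))
  →11  S(S(mul(S(add(Z, Z)), add(mul(Z, Z), add(SZ, SZ)))))
  →12  S(S(add(add(mul(Z, Z), add(SZ, SZ)), mul(add(Z, Z), add(mul(Z, Z), add(SZ, SZ))))))
  →13  S(S(add(add(Z, add(SZ, SZ)), mul(add(Z, Z), add(mul(Z, Z), add(SZ, SZ))))))
  →14  S(S(add(add(SZ, SZ), mul(add(Z, Z), add(mul(Z, Z), add(SZ, SZ))))))
  →15  S(S(add(S(add(Z, SZ)), mul(add(Z, Z), add(mul(Z, Z), add(SZ, SZ))))))
  →16  S(S(S(add(add(Z, SZ), mul(add(Z, Z), add(mul(Z, Z), add(SZ, SZ)))))))
  →17  S(S(S(add(SZ, mul(add(Z, Z), add(mul(Z, Z), add(SZ, SZ)))))))
  →18  S(S(S(S(add(Z, mul(add(Z, Z), add(mul(Z, Z), add(SZ, SZ))))))))
  →19  S(S(S(S(mul(add(Z, Z), add(mul(Z, Z), add(SZ, SZ)))))))
  →20  S(S(S(S(mul(Z, add(mul(Z, Z), add(SZ, SZ)))))))
  →21  S^4(Z)

Answer: YES — reaches normal form S^4(Z) in 21 ≤ 22 steps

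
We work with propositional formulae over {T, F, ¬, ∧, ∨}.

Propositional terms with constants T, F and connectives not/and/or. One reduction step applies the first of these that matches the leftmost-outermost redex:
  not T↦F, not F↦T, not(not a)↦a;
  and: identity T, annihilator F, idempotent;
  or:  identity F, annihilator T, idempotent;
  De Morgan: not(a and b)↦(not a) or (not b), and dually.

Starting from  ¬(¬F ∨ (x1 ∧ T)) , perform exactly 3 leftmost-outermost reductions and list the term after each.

Answer: after 3 steps: F

Working:
  start: ¬(¬F ∨ (x1 ∧ T))
  [1] ¬¬F ∧ ¬(x1 ∧ T)
  [2] F ∧ ¬(x1 ∧ T)
  [3] F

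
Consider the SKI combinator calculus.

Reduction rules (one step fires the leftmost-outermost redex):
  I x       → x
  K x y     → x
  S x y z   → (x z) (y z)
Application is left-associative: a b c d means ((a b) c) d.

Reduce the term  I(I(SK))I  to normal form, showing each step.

Answer: normal form = SKI  (in 2 steps)

Working:
  start: I(I(SK))I
  [1] I(SK)I
  [2] SKI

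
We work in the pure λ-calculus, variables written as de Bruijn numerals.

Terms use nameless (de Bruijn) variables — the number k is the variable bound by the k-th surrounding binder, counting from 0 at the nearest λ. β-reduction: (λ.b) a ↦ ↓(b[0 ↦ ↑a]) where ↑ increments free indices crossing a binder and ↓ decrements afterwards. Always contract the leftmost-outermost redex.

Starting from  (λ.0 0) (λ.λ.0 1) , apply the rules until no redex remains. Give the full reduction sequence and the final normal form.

Answer: normal form = λ.0 (λ.λ.0 1)  (in 2 steps)

Working:
  start: (λ.0 0) (λ.λ.0 1)
  step 1: (λ.λ.0 1) (λ.λ.0 1)
  step 2: λ.0 (λ.λ.0 1)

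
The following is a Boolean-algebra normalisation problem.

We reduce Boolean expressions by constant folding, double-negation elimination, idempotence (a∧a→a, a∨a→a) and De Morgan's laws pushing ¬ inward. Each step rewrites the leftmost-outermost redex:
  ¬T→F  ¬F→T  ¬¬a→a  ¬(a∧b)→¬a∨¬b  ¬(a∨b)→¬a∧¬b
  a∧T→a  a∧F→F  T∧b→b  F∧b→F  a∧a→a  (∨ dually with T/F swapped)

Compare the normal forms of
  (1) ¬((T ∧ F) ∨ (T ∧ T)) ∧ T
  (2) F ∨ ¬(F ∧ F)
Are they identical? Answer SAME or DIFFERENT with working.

Answer: DIFFERENT — A ⇓ F, B ⇓ T

Derivation:
Term A:
  start: ¬((T ∧ F) ∨ (T ∧ T)) ∧ T
  step 1: ¬((T ∧ F) ∨ (T ∧ T))
  step 2: ¬(T ∧ F) ∧ ¬(T ∧ T)
  step 3: (¬T ∨ ¬F) ∧ ¬(T ∧ T)
  step 4: (F ∨ ¬F) ∧ ¬(T ∧ T)
  step 5: ¬F ∧ ¬(T ∧ T)
  step 6: T ∧ ¬(T ∧ T)
  step 7: ¬(T ∧ T)
  step 8: ¬T ∨ ¬T
  step 9: ¬T
  step 10: F

Term B:
  start: F ∨ ¬(F ∧ F)
  step 1: ¬(F ∧ F)
  step 2: ¬F ∨ ¬F
  step 3: ¬F
  step 4: T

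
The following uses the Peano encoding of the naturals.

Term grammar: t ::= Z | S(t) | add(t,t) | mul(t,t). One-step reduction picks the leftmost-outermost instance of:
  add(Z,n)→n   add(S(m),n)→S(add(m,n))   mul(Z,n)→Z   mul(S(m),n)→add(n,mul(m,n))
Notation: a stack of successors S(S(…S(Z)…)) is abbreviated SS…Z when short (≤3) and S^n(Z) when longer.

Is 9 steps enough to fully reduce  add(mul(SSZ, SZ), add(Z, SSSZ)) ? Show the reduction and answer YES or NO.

Answer: NO — after 9 steps the term is S(S(add(Z, add(Z, SSSZ)))), not yet normal

Working:
  start: add(mul(SSZ, SZ), add(Z, SSSZ))
  [1] add(add(SZ, mul(SZ, SZ)), add(Z, SSSZ))
  [2] add(S(add(Z, mul(SZ, SZ))), add(Z, SSSZ))
  [3] S(add(add(Z, mul(SZ, SZ)), add(Z, SSSZ)))
  [4] S(add(mul(SZ, SZ), add(Z, SSSZ)))
  [5] S(add(add(SZ, mul(Z, SZ)), add(Z, SSSZ)))
  [6] S(add(S(add(Z, mul(Z, SZ))), add(Z, SSSZ)))
  [7] S(S(add(add(Z, mul(Z, SZ)), add(Z, SSSZ))))
  [8] S(S(add(mul(Z, SZ), add(Z, SSSZ))))
  [9] S(S(add(Z, add(Z, SSSZ))))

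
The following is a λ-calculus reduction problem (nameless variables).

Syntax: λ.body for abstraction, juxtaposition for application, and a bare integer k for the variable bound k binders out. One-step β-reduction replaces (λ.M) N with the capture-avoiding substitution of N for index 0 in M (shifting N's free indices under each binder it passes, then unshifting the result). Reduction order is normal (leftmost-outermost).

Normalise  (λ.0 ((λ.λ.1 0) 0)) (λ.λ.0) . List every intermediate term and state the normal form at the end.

  start: (λ.0 ((λ.λ.1 0) 0)) (λ.λ.0)
  →1  (λ.λ.0) ((λ.λ.1 0) (λ.λ.0))
  →2  λ.0

Answer: normal form = λ.0  (in 2 steps)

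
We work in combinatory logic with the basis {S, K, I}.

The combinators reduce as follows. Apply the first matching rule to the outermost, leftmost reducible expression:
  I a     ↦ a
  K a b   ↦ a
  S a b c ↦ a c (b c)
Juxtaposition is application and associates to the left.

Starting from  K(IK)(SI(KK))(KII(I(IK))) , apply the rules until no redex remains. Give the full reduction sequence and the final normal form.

Answer: normal form = KK  (in 6 steps)

Derivation:
  start: K(IK)(SI(KK))(KII(I(IK)))
  step 1: IK(KII(I(IK)))
  step 2: K(KII(I(IK)))
  step 3: K(I(I(IK)))
  step 4: K(I(IK))
  step 5: K(IK)
  step 6: KK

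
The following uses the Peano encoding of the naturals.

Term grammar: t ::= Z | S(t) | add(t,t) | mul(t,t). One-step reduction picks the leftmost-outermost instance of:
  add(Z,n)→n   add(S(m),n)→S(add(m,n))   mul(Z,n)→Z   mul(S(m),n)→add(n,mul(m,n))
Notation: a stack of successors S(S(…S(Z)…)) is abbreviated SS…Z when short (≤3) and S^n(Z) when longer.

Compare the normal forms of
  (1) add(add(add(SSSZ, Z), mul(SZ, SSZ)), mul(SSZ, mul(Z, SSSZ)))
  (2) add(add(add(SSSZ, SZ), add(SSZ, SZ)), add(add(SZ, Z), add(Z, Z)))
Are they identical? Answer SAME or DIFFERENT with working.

Term A:
  start: add(add(add(SSSZ, Z), mul(SZ, SSZ)), mul(SSZ, mul(Z, SSSZ)))
  [1] add(add(S(add(SSZ, Z)), mul(SZ, SSZ)), mul(SSZ, mul(Z, SSSZ)))
  [2] add(S(add(add(SSZ, Z), mul(SZ, SSZ))), mul(SSZ, mul(Z, SSSZ)))
  [3] S(add(add(add(SSZ, Z), mul(SZ, SSZ)), mul(SSZ, mul(Z, SSSZ))))
  [4] S(add(add(S(add(SZ, Z)), mul(SZ, SSZ)), mul(SSZ, mul(Z, SSSZ))))
  [5] S(add(S(add(add(SZ, Z), mul(SZ, SSZ))), mul(SSZ, mul(Z, SSSZ))))
  [6] S(S(add(add(add(SZ, Z), mul(SZ, SSZ)), mul(SSZ, mul(Z, SSSZ)))))
  [7] S(S(add(add(S(add(Z, Z)), mul(SZ, SSZ)), mul(SSZ, mul(Z, SSSZ)))))
  [8] S(S(add(S(add(add(Z, Z), mul(SZ, SSZ))), mul(SSZ, mul(Z, SSSZ)))))
  [9] S(S(S(add(add(add(Z, Z), mul(SZ, SSZ)), mul(SSZ, mul(Z, SSSZ))))))
  [10] S(S(S(add(add(Z, mul(SZ, SSZ)), mul(SSZ, mul(Z, SSSZ))))))
  [11] S(S(S(add(mul(SZ, SSZ), mul(SSZ, mul(Z, SSSZ))))))
  [12] S(S(S(add(add(SSZ, mul(Z, SSZ)), mul(SSZ, mul(Z, SSSZ))))))
  [13] S(S(S(add(S(add(SZ, mul(Z, SSZ))), mul(SSZ, mul(Z, SSSZ))))))
  [14] S(S(S(S(add(add(SZ, mul(Z, SSZ)), mul(SSZ, mul(Z, SSSZ)))))))
  [15] S(S(S(S(add(S(add(Z, mul(Z, SSZ))), mul(SSZ, mul(Z, SSSZ)))))))
  [16] S(S(S(S(S(add(add(Z, mul(Z, SSZ)), mul(SSZ, mul(Z, SSSZ))))))))
  [17] S(S(S(S(S(add(mul(Z, SSZ), mul(SSZ, mul(Z, SSSZ))))))))
  [18] S(S(S(S(S(add(Z, mul(SSZ, mul(Z, SSSZ))))))))
  [19] S(S(S(S(S(mul(SSZ, mul(Z, SSSZ)))))))
  [20] S(S(S(S(S(add(mul(Z, SSSZ), mul(SZ, mul(Z, SSSZ))))))))
  [21] S(S(S(S(S(add(Z, mul(SZ, mul(Z, SSSZ))))))))
  [22] S(S(S(S(S(mul(SZ, mul(Z, SSSZ)))))))
  [23] S(S(S(S(S(add(mul(Z, SSSZ), mul(Z, mul(Z, SSSZ))))))))
  [24] S(S(S(S(S(add(Z, mul(Z, mul(Z, SSSZ))))))))
  [25] S(S(S(S(S(mul(Z, mul(Z, SSSZ)))))))
  [26] S^5(Z)

Term B:
  start: add(add(add(SSSZ, SZ), add(SSZ, SZ)), add(add(SZ, Z), add(Z, Z)))
  [1] add(add(S(add(SSZ, SZ)), add(SSZ, SZ)), add(add(SZ, Z), add(Z, Z)))
  [2] add(S(add(add(SSZ, SZ), add(SSZ, SZ))), add(add(SZ, Z), add(Z, Z)))
  [3] S(add(add(add(SSZ, SZ), add(SSZ, SZ)), add(add(SZ, Z), add(Z, Z))))
  [4] S(add(add(S(add(SZ, SZ)), add(SSZ, SZ)), add(add(SZ, Z), add(Z, Z))))
  [5] S(add(S(add(add(SZ, SZ), add(SSZ, SZ))), add(add(SZ, Z), add(Z, Z))))
  [6] S(S(add(add(add(SZ, SZ), add(SSZ, SZ)), add(add(SZ, Z), add(Z, Z)))))
  [7] S(S(add(add(S(add(Z, SZ)), add(SSZ, SZ)), add(add(SZ, Z), add(Z, Z)))))
  [8] S(S(add(S(add(add(Z, SZ), add(SSZ, SZ))), add(add(SZ, Z), add(Z, Z)))))
  [9] S(S(S(add(add(add(Z, SZ), add(SSZ, SZ)), add(add(SZ, Z), add(Z, Z))))))
  [10] S(S(S(add(add(SZ, add(SSZ, SZ)), add(add(SZ, Z), add(Z, Z))))))
  [11] S(S(S(add(S(add(Z, add(SSZ, SZ))), add(add(SZ, Z), add(Z, Z))))))
  [12] S(S(S(S(add(add(Z, add(SSZ, SZ)), add(add(SZ, Z), add(Z, Z)))))))
  [13] S(S(S(S(add(add(SSZ, SZ), add(add(SZ, Z), add(Z, Z)))))))
  [14] S(S(S(S(add(S(add(SZ, SZ)), add(add(SZ, Z), add(Z, Z)))))))
  [15] S(S(S(S(S(add(add(SZ, SZ), add(add(SZ, Z), add(Z, Z))))))))
  [16] S(S(S(S(S(add(S(add(Z, SZ)), add(add(SZ, Z), add(Z, Z))))))))
  [17] S(S(S(S(S(S(add(add(Z, SZ), add(add(SZ, Z), add(Z, Z)))))))))
  [18] S(S(S(S(S(S(add(SZ, add(add(SZ, Z), add(Z, Z)))))))))
  [19] S(S(S(S(S(S(S(add(Z, add(add(SZ, Z), add(Z, Z))))))))))
  [20] S(S(S(S(S(S(S(add(add(SZ, Z), add(Z, Z)))))))))
  [21] S(S(S(S(S(S(S(add(S(add(Z, Z)), add(Z, Z)))))))))
  [22] S(S(S(S(S(S(S(S(add(add(Z, Z), add(Z, Z))))))))))
  [23] S(S(S(S(S(S(S(S(add(Z, add(Z, Z))))))))))
  [24] S(S(S(S(S(S(S(S(add(Z, Z)))))))))
  [25] S^8(Z)

Answer: DIFFERENT — A ⇓ S^5(Z), B ⇓ S^8(Z)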